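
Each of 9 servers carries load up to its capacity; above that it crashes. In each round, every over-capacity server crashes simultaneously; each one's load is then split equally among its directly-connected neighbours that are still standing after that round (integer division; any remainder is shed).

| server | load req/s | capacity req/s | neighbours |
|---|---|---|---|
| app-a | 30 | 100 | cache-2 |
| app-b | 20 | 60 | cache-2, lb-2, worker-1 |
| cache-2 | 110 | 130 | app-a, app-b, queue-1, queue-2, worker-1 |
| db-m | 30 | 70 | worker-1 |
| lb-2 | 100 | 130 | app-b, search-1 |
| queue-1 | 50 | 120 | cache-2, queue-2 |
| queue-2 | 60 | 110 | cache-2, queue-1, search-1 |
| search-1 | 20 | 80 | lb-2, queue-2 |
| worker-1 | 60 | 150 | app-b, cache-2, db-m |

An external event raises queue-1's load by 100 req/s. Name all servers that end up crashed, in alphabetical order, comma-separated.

Round 1 — queue-1 at 150 > 120. queue-1 crashes.
  queue-1 sheds 150 req/s to cache-2, queue-2: 75 each.
    cache-2: 110+75 = 185 > 130
    queue-2: 60+75 = 135 > 110
Round 2 — cache-2, queue-2 crash.
  cache-2 sheds 185 req/s to app-a, app-b, worker-1: 61 each (2 lost).
    app-a: 30+61 = 91 ≤ 100
    app-b: 20+61 = 81 > 60
    worker-1: 60+61 = 121 ≤ 150
  queue-2 sheds 135 req/s to search-1: 135 each.
    search-1: 20+135 = 155 > 80
Round 3 — app-b, search-1 crash.
  app-b sheds 81 req/s to lb-2, worker-1: 40 each (1 lost).
    lb-2: 100+40 = 140 > 130
    worker-1: 121+40 = 161 > 150
  search-1 sheds 155 req/s to lb-2: 155 each.
    lb-2: 140+155 = 295 > 130
Round 4 — lb-2, worker-1 crash.
  lb-2 sheds 295 req/s: no online neighbours, lost.
  worker-1 sheds 161 req/s to db-m: 161 each.
    db-m: 30+161 = 191 > 70
Round 5 — db-m crashes.
  db-m sheds 191 req/s: no online neighbours, lost.
No further crashes.

app-b, cache-2, db-m, lb-2, queue-1, queue-2, search-1, worker-1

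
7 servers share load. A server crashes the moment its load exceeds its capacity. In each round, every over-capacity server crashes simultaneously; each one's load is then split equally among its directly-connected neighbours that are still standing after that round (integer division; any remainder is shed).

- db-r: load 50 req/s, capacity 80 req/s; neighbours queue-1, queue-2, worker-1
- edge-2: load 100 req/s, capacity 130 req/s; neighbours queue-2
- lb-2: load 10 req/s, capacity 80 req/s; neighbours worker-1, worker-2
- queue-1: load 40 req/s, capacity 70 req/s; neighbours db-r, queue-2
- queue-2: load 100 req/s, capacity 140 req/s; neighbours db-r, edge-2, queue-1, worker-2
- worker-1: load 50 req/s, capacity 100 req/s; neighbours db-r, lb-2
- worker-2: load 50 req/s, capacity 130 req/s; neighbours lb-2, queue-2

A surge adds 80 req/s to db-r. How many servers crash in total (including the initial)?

4

Round 1 — db-r at 130 > 80. db-r crashes.
  db-r sheds 130 req/s to queue-1, queue-2, worker-1: 43 each (1 lost).
    queue-1: 40+43 = 83 > 70
    queue-2: 100+43 = 143 > 140
    worker-1: 50+43 = 93 ≤ 100
Round 2 — queue-1, queue-2 crash.
  queue-1 sheds 83 req/s: no online neighbours, lost.
  queue-2 sheds 143 req/s to edge-2, worker-2: 71 each (1 lost).
    edge-2: 100+71 = 171 > 130
    worker-2: 50+71 = 121 ≤ 130
Round 3 — edge-2 crashes.
  edge-2 sheds 171 req/s: no online neighbours, lost.
No further crashes.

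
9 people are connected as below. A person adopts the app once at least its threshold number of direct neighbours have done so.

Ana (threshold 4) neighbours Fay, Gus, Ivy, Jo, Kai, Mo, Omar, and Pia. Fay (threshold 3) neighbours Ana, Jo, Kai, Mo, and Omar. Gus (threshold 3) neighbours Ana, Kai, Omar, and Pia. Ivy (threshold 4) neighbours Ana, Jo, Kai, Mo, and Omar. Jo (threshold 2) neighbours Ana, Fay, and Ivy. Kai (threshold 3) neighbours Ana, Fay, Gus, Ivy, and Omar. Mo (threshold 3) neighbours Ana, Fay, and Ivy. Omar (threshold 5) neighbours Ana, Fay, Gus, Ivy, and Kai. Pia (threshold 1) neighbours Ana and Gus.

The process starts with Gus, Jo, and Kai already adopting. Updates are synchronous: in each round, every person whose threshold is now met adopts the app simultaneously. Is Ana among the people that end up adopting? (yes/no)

Round 1 — Gus, Jo, Kai adopt the app (initial).
Round 2 — checking thresholds:
  Ana: 3 of 8 neighbours < 4, not yet.
  Fay: 2 of 5 neighbours < 3, not yet.
  Ivy: 2 of 5 neighbours < 4, not yet.
  Omar: 2 of 5 neighbours < 5, not yet.
  Pia: 1 of 2 neighbours ≥ 1, adopts the app.
Round 3 — checking thresholds:
  Ana: 4 of 8 neighbours ≥ 4, adopts the app.
  Fay: 2 of 5 neighbours < 3, not yet.
  Ivy: 2 of 5 neighbours < 4, not yet.
  Omar: 2 of 5 neighbours < 5, not yet.
Round 4 — checking thresholds:
  Fay: 3 of 5 neighbours ≥ 3, adopts the app.
  Ivy: 3 of 5 neighbours < 4, not yet.
  Mo: 1 of 3 neighbours < 3, not yet.
  Omar: 3 of 5 neighbours < 5, not yet.
Round 5 — no new adoptions; cascade stops.

yes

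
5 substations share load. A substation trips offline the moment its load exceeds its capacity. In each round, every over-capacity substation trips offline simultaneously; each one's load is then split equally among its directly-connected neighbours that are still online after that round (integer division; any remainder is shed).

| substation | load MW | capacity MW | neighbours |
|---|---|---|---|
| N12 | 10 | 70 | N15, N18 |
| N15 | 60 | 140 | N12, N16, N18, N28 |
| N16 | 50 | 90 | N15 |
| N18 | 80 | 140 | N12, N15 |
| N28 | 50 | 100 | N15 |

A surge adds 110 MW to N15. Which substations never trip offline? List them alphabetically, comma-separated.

Round 1 — N15 at 170 > 140. N15 trips offline.
  N15 sheds 170 MW to N12, N16, N18, N28: 42 each (2 lost).
    N12: 10+42 = 52 ≤ 70
    N16: 50+42 = 92 > 90
    N18: 80+42 = 122 ≤ 140
    N28: 50+42 = 92 ≤ 100
Round 2 — N16 trips offline.
  N16 sheds 92 MW: no online neighbours, lost.
No further trips.

N12, N18, N28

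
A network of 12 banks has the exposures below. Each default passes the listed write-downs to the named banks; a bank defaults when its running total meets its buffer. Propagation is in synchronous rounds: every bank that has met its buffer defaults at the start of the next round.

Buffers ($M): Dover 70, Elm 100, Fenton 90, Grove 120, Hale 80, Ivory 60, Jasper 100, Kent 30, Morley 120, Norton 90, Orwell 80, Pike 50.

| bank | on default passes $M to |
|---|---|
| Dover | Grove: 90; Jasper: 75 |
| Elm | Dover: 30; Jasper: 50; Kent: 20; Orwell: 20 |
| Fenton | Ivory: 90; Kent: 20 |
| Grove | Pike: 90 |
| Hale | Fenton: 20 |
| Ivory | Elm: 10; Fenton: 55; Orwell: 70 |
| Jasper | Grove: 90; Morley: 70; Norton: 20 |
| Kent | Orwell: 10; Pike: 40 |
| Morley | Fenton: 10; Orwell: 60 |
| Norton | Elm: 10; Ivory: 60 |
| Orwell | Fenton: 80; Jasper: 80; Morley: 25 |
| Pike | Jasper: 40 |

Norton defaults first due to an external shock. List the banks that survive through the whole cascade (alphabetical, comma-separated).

Dover, Elm, Fenton, Grove, Hale, Jasper, Kent, Morley, Orwell, Pike

Round 1 — Norton defaults (initial).
  Elm: +10 → 10 < 100
  Ivory: +60 → 60 ≥ 60
Round 2 — Ivory defaults.
  Elm: +10 → 20 < 100
  Fenton: +55 → 55 < 90
  Orwell: +70 → 70 < 80
No further defaults.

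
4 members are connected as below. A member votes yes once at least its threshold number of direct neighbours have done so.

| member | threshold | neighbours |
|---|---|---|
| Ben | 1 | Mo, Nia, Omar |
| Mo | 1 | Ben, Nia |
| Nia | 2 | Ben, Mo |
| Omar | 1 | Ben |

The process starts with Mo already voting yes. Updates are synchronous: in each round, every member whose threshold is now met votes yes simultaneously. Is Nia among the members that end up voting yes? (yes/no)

yes

Round 1 — Mo votes yes (initial).
Round 2 — checking thresholds:
  Ben: 1 of 3 neighbours ≥ 1, votes yes.
  Nia: 1 of 2 neighbours < 2, below threshold.
Round 3 — checking thresholds:
  Nia: 2 of 2 neighbours ≥ 2, votes yes.
  Omar: 1 of 1 neighbours ≥ 1, votes yes.
Round 4 — no new yes votes; cascade stops.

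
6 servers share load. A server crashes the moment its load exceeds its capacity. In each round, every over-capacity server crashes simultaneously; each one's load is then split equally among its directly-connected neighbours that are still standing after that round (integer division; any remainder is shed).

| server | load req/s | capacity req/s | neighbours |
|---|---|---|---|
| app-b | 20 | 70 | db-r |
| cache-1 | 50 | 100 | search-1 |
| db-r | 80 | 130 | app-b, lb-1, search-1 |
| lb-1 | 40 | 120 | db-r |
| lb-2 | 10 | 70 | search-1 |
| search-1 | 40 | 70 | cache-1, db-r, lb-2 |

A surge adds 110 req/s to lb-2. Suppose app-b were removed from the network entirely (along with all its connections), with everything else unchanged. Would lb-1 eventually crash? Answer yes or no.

With app-b removed:
Round 1 — lb-2 at 120 > 70. lb-2 crashes.
  lb-2 sheds 120 req/s to search-1: 120 each.
    search-1: 40+120 = 160 > 70
Round 2 — search-1 crashes.
  search-1 sheds 160 req/s to cache-1, db-r: 80 each.
    cache-1: 50+80 = 130 > 100
    db-r: 80+80 = 160 > 130
Round 3 — cache-1, db-r crash.
  cache-1 sheds 130 req/s: no online neighbours, lost.
  db-r sheds 160 req/s to lb-1: 160 each.
    lb-1: 40+160 = 200 > 120
Round 4 — lb-1 crashes.
  lb-1 sheds 200 req/s: no online neighbours, lost.
No further crashes.

yes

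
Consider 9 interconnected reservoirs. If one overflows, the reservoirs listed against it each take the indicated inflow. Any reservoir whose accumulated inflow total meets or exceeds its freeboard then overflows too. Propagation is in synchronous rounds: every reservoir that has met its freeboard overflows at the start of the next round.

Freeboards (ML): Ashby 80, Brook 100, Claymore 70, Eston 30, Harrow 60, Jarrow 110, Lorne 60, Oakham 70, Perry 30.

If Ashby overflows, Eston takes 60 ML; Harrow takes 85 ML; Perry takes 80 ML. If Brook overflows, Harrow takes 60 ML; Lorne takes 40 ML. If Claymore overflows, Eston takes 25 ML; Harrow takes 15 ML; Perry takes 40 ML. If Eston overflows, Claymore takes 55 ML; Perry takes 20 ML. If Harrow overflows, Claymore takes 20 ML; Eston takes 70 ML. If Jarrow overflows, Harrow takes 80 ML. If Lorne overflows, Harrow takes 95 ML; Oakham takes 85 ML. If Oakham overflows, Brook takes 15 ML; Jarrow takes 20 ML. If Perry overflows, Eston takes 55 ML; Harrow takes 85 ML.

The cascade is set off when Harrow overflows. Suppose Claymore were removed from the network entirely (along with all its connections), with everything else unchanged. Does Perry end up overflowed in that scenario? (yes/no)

no

With Claymore removed:
Round 1 — Harrow overflows (initial).
  Eston: +70 → 70 ≥ 30
Round 2 — Eston overflows.
  Perry: +20 → 20 < 30
No further overflows.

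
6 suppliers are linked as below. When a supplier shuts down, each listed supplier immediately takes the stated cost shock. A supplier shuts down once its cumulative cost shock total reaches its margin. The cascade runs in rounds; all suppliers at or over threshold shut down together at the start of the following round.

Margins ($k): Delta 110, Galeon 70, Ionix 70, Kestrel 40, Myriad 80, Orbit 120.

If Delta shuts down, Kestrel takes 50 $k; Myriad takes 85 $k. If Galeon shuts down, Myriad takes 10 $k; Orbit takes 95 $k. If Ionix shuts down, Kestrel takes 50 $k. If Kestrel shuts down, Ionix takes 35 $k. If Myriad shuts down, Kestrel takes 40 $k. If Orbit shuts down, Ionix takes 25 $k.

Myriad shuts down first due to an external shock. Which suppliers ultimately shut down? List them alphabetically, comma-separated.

Kestrel, Myriad

Round 1 — Myriad shuts down (initial).
  Kestrel: +40 → 40 ≥ 40
Round 2 — Kestrel shuts down.
  Ionix: +35 → 35 < 70
No further shutdowns.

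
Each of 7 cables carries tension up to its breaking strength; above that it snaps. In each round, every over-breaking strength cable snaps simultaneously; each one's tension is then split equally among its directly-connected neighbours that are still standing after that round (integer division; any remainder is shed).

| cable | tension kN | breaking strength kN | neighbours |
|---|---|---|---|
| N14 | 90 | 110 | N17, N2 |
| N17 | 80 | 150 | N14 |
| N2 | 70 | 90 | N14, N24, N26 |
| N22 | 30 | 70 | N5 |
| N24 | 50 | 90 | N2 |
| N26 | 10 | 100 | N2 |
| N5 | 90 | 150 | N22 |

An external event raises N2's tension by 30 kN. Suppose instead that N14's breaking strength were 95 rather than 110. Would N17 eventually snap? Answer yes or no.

yes

With N14's breaking strength at 95:
Round 1 — N2 at 100 > 90. N2 snaps.
  N2 sheds 100 kN to N14, N24, N26: 33 each (1 lost).
    N14: 90+33 = 123 > 95
    N24: 50+33 = 83 ≤ 90
    N26: 10+33 = 43 ≤ 100
Round 2 — N14 snaps.
  N14 sheds 123 kN to N17: 123 each.
    N17: 80+123 = 203 > 150
Round 3 — N17 snaps.
  N17 sheds 203 kN: no online neighbours, lost.
No further breaks.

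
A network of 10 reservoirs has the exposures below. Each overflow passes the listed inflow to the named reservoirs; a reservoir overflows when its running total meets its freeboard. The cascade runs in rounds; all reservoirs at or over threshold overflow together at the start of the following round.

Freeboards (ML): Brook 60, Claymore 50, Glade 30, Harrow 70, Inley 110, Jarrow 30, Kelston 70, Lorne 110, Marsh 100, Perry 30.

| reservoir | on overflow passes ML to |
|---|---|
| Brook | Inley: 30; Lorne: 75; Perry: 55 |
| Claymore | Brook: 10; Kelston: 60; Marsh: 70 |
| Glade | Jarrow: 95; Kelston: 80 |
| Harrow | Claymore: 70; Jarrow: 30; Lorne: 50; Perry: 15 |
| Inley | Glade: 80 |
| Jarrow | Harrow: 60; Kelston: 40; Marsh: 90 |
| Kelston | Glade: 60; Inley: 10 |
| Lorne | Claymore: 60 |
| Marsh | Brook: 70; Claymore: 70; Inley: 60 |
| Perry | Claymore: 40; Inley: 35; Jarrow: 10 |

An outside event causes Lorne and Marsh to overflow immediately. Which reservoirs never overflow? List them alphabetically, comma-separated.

Round 1 — Lorne, Marsh overflow (initial).
  Brook: +70 → 70 ≥ 60
  Claymore: +60+70 → 130 ≥ 50
  Inley: +60 → 60 < 110
Round 2 — Brook, Claymore overflow.
  Inley: +30 → 90 < 110
  Kelston: +60 → 60 < 70
  Perry: +55 → 55 ≥ 30
Round 3 — Perry overflows.
  Inley: +35 → 125 ≥ 110
  Jarrow: +10 → 10 < 30
Round 4 — Inley overflows.
  Glade: +80 → 80 ≥ 30
Round 5 — Glade overflows.
  Jarrow: +95 → 105 ≥ 30
  Kelston: +80 → 140 ≥ 70
Round 6 — Jarrow, Kelston overflow.
  Harrow: +60 → 60 < 70
No further overflows.

Harrow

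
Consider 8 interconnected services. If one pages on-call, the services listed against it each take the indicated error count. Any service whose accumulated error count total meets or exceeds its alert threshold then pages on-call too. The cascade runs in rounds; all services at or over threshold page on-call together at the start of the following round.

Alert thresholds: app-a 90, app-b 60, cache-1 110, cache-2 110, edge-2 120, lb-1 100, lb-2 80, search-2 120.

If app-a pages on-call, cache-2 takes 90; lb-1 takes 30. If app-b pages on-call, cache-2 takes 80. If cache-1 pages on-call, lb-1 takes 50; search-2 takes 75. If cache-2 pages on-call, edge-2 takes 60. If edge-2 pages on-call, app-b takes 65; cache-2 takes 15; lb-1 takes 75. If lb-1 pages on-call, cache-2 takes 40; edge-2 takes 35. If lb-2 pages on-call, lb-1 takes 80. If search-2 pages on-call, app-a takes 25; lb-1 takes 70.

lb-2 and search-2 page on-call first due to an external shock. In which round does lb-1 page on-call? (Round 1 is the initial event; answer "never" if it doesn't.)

Round 1 — lb-2, search-2 page on-call (initial).
  app-a: +25 → 25 < 90
  lb-1: +80+70 → 150 ≥ 100
Round 2 — lb-1 pages on-call.
  cache-2: +40 → 40 < 110
  edge-2: +35 → 35 < 120
No further pages.

2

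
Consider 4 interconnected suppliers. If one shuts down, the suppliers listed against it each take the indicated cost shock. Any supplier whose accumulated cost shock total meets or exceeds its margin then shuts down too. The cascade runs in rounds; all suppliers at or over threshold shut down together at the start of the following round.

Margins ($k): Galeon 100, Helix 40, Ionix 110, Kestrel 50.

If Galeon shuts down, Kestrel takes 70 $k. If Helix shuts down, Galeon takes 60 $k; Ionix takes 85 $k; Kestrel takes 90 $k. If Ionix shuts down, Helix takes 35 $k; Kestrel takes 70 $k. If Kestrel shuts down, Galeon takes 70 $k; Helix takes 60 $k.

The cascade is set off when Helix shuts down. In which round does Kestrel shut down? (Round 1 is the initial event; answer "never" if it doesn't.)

2

Round 1 — Helix shuts down (initial).
  Galeon: +60 → 60 < 100
  Ionix: +85 → 85 < 110
  Kestrel: +90 → 90 ≥ 50
Round 2 — Kestrel shuts down.
  Galeon: +70 → 130 ≥ 100
Round 3 — Galeon shuts down.
No further shutdowns.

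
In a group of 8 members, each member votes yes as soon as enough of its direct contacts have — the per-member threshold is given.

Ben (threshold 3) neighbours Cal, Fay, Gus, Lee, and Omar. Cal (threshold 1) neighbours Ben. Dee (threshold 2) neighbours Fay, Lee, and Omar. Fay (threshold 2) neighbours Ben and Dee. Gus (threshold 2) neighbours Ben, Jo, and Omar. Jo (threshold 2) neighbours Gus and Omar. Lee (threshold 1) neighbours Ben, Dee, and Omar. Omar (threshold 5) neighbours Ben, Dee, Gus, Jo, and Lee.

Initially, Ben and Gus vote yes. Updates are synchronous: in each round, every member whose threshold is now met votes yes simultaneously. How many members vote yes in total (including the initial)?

Round 1 — Ben, Gus vote yes (initial).
Round 2 — checking thresholds:
  Cal: 1 of 1 neighbours ≥ 1, votes yes.
  Fay: 1 of 2 neighbours < 2, not yet.
  Jo: 1 of 2 neighbours < 2, not yet.
  Lee: 1 of 3 neighbours ≥ 1, votes yes.
  Omar: 2 of 5 neighbours < 5, not yet.
Round 3 — no new yes votes; cascade stops.

4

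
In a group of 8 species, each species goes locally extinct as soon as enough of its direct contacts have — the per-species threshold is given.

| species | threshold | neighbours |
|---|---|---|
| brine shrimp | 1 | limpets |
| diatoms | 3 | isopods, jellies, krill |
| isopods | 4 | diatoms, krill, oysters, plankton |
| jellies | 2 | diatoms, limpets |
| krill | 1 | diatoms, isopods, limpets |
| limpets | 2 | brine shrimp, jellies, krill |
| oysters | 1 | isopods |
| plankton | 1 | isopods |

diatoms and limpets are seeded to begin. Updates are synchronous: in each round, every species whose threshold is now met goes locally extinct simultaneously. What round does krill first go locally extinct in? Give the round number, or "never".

Round 1 — diatoms, limpets go locally extinct (initial).
Round 2 — checking thresholds:
  brine shrimp: 1 of 1 neighbours ≥ 1, goes locally extinct.
  isopods: 1 of 4 neighbours < 4, below threshold.
  jellies: 2 of 2 neighbours ≥ 2, goes locally extinct.
  krill: 2 of 3 neighbours ≥ 1, goes locally extinct.
Round 3 — no new extinctions; cascade stops.

2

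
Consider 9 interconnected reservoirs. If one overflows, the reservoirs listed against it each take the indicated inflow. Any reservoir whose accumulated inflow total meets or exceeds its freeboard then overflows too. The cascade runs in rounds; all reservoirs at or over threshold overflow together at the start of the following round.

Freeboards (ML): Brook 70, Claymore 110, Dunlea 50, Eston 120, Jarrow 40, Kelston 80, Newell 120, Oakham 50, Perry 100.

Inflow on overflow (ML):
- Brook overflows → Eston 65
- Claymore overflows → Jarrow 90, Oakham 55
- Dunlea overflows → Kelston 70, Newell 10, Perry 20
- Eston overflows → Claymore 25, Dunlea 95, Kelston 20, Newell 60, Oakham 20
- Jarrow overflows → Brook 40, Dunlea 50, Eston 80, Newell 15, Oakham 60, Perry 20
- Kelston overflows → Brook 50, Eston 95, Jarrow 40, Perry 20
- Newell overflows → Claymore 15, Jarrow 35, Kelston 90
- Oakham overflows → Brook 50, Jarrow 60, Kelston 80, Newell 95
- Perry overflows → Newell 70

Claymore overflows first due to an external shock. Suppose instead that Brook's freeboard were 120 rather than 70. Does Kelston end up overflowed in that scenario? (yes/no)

yes

With Brook's freeboard at 120:
Round 1 — Claymore overflows (initial).
  Jarrow: +90 → 90 ≥ 40
  Oakham: +55 → 55 ≥ 50
Round 2 — Jarrow, Oakham overflow.
  Brook: +40+50 → 90 < 120
  Dunlea: +50 → 50 ≥ 50
  Eston: +80 → 80 < 120
  Kelston: +80 → 80 ≥ 80
  Newell: +15+95 → 110 < 120
  Perry: +20 → 20 < 100
Round 3 — Dunlea, Kelston overflow.
  Brook: +50 → 140 ≥ 120
  Eston: +95 → 175 ≥ 120
  Newell: +10 → 120 ≥ 120
  Perry: +20+20 → 60 < 100
Round 4 — Brook, Eston, Newell overflow.
No further overflows.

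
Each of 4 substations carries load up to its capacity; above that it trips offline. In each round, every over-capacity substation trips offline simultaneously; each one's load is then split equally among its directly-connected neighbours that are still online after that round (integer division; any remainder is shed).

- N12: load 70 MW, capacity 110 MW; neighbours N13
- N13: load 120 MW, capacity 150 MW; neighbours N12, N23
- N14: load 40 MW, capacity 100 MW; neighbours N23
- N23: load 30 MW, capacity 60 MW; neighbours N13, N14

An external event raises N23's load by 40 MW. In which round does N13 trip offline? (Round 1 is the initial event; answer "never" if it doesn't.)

Round 1 — N23 at 70 > 60. N23 trips offline.
  N23 sheds 70 MW to N13, N14: 35 each.
    N13: 120+35 = 155 > 150
    N14: 40+35 = 75 ≤ 100
Round 2 — N13 trips offline.
  N13 sheds 155 MW to N12: 155 each.
    N12: 70+155 = 225 > 110
Round 3 — N12 trips offline.
  N12 sheds 225 MW: no online neighbours, lost.
No further trips.

2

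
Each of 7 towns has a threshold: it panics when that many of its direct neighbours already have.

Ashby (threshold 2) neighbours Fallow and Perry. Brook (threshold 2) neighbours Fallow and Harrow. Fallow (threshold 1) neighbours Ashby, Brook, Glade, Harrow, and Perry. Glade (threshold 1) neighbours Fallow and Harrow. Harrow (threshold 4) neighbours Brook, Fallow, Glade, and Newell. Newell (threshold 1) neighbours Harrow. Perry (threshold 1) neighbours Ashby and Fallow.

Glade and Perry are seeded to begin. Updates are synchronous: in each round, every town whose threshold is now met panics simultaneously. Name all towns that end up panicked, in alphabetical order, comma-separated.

Round 1 — Glade, Perry panic (initial).
Round 2 — checking thresholds:
  Ashby: 1 of 2 neighbours < 2, holds.
  Fallow: 2 of 5 neighbours ≥ 1, panics.
  Harrow: 1 of 4 neighbours < 4, holds.
Round 3 — checking thresholds:
  Ashby: 2 of 2 neighbours ≥ 2, panics.
  Brook: 1 of 2 neighbours < 2, holds.
  Harrow: 2 of 4 neighbours < 4, holds.
Round 4 — no new panics; cascade stops.

Ashby, Fallow, Glade, Perry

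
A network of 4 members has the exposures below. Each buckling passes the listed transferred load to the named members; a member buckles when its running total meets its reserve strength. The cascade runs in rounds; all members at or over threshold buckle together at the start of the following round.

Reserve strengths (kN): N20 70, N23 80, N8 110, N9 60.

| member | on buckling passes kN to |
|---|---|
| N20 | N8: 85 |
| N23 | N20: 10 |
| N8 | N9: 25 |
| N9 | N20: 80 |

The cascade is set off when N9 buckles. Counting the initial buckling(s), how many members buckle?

2

Round 1 — N9 buckles (initial).
  N20: +80 → 80 ≥ 70
Round 2 — N20 buckles.
  N8: +85 → 85 < 110
No further bucklings.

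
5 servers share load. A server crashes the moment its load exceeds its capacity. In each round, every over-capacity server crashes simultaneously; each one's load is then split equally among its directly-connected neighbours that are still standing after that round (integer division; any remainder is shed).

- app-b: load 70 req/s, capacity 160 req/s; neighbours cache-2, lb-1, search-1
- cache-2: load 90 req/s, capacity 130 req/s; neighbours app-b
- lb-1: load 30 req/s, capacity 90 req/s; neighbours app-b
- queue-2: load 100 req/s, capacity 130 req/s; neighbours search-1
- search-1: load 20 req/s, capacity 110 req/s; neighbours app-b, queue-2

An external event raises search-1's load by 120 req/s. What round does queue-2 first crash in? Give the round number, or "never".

2

Round 1 — search-1 at 140 > 110. search-1 crashes.
  search-1 sheds 140 req/s to app-b, queue-2: 70 each.
    app-b: 70+70 = 140 ≤ 160
    queue-2: 100+70 = 170 > 130
Round 2 — queue-2 crashes.
  queue-2 sheds 170 req/s: no online neighbours, lost.
No further crashes.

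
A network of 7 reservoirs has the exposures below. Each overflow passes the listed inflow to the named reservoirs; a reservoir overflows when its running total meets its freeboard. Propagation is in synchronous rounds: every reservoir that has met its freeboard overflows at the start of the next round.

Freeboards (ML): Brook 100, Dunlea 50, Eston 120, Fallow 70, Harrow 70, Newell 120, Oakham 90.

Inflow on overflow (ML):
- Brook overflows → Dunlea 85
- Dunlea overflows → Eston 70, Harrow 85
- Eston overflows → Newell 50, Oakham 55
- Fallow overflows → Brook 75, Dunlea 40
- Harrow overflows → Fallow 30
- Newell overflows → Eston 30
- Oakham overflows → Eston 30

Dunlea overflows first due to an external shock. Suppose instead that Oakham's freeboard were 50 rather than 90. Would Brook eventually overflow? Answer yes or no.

With Oakham's freeboard at 50:
Round 1 — Dunlea overflows (initial).
  Eston: +70 → 70 < 120
  Harrow: +85 → 85 ≥ 70
Round 2 — Harrow overflows.
  Fallow: +30 → 30 < 70
No further overflows.

no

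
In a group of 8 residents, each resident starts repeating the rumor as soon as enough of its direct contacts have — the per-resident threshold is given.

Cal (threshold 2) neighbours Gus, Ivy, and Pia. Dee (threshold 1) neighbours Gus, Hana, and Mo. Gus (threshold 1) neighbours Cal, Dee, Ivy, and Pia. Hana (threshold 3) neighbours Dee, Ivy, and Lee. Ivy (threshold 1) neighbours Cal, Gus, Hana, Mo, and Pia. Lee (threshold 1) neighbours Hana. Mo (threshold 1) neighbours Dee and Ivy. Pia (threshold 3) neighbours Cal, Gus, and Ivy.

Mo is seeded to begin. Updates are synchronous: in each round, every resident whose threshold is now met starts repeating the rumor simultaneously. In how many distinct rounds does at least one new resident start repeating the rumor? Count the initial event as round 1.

Round 1 — Mo starts repeating the rumor (initial).
Round 2 — checking thresholds:
  Dee: 1 of 3 neighbours ≥ 1, starts repeating the rumor.
  Ivy: 1 of 5 neighbours ≥ 1, starts repeating the rumor.
Round 3 — checking thresholds:
  Cal: 1 of 3 neighbours < 2, holds.
  Gus: 2 of 4 neighbours ≥ 1, starts repeating the rumor.
  Hana: 2 of 3 neighbours < 3, holds.
  Pia: 1 of 3 neighbours < 3, holds.
Round 4 — checking thresholds:
  Cal: 2 of 3 neighbours ≥ 2, starts repeating the rumor.
  Hana: 2 of 3 neighbours < 3, holds.
  Pia: 2 of 3 neighbours < 3, holds.
Round 5 — checking thresholds:
  Hana: 2 of 3 neighbours < 3, holds.
  Pia: 3 of 3 neighbours ≥ 3, starts repeating the rumor.
Round 6 — no new spreads; cascade stops.

5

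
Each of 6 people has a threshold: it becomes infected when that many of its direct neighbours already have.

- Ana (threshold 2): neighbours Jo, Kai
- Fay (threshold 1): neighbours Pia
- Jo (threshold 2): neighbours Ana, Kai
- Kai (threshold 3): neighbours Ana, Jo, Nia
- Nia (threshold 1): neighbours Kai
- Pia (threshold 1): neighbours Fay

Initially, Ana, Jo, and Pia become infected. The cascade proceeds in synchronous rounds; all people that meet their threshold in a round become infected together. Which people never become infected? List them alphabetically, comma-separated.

Round 1 — Ana, Jo, Pia become infected (initial).
Round 2 — checking thresholds:
  Fay: 1 of 1 neighbours ≥ 1, becomes infected.
  Kai: 2 of 3 neighbours < 3, below threshold.
Round 3 — no new infections; cascade stops.

Kai, Nia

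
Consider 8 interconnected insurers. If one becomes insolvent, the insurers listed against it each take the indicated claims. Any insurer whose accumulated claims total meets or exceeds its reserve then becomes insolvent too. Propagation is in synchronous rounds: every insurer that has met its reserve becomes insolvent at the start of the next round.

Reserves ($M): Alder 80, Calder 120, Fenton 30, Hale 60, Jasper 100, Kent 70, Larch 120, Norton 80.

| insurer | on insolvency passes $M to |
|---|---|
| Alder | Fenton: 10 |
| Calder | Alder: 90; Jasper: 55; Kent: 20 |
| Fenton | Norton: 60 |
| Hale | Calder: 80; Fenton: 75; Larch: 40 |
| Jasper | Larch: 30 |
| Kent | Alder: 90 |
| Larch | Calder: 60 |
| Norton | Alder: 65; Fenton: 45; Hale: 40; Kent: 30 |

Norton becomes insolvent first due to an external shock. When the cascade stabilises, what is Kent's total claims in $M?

Round 1 — Norton becomes insolvent (initial).
  Alder: +65 → 65 < 80
  Fenton: +45 → 45 ≥ 30
  Hale: +40 → 40 < 60
  Kent: +30 → 30 < 70
Round 2 — Fenton becomes insolvent.
No further insolvencies.

30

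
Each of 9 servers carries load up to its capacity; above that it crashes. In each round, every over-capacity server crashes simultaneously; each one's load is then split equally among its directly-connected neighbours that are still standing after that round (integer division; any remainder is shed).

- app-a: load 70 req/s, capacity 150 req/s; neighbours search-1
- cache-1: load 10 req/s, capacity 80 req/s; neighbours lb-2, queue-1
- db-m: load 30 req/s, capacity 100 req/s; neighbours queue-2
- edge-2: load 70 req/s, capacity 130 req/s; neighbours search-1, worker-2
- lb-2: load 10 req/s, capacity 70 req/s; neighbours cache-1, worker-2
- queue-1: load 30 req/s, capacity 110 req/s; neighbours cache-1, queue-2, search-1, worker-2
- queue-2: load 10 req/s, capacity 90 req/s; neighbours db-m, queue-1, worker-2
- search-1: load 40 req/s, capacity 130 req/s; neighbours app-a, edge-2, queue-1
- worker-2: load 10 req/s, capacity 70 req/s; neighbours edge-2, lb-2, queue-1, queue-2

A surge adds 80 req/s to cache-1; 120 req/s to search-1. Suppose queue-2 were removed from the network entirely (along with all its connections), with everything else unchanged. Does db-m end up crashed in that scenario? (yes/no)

no

With queue-2 removed:
Round 1 — cache-1 at 90 > 80; search-1 at 160 > 130. cache-1, search-1 crash.
  cache-1 sheds 90 req/s to lb-2, queue-1: 45 each.
    lb-2: 10+45 = 55 ≤ 70
    queue-1: 30+45 = 75 ≤ 110
  search-1 sheds 160 req/s to app-a, edge-2, queue-1: 53 each (1 lost).
    app-a: 70+53 = 123 ≤ 150
    edge-2: 70+53 = 123 ≤ 130
    queue-1: 75+53 = 128 > 110
Round 2 — queue-1 crashes.
  queue-1 sheds 128 req/s to worker-2: 128 each.
    worker-2: 10+128 = 138 > 70
Round 3 — worker-2 crashes.
  worker-2 sheds 138 req/s to edge-2, lb-2: 69 each.
    edge-2: 123+69 = 192 > 130
    lb-2: 55+69 = 124 > 70
Round 4 — edge-2, lb-2 crash.
  edge-2 sheds 192 req/s: no online neighbours, lost.
  lb-2 sheds 124 req/s: no online neighbours, lost.
No further crashes.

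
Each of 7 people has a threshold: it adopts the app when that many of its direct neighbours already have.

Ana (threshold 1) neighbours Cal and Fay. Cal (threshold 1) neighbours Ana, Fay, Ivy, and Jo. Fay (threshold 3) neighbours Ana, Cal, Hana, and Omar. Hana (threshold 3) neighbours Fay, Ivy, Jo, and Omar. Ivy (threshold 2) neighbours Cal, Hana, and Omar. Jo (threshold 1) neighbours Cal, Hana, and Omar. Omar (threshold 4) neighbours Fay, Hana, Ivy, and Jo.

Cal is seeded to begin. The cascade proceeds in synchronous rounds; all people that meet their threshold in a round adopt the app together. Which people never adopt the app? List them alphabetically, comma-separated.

Round 1 — Cal adopts the app (initial).
Round 2 — checking thresholds:
  Ana: 1 of 2 neighbours ≥ 1, adopts the app.
  Fay: 1 of 4 neighbours < 3, below threshold.
  Ivy: 1 of 3 neighbours < 2, below threshold.
  Jo: 1 of 3 neighbours ≥ 1, adopts the app.
Round 3 — no new adoptions; cascade stops.

Fay, Hana, Ivy, Omar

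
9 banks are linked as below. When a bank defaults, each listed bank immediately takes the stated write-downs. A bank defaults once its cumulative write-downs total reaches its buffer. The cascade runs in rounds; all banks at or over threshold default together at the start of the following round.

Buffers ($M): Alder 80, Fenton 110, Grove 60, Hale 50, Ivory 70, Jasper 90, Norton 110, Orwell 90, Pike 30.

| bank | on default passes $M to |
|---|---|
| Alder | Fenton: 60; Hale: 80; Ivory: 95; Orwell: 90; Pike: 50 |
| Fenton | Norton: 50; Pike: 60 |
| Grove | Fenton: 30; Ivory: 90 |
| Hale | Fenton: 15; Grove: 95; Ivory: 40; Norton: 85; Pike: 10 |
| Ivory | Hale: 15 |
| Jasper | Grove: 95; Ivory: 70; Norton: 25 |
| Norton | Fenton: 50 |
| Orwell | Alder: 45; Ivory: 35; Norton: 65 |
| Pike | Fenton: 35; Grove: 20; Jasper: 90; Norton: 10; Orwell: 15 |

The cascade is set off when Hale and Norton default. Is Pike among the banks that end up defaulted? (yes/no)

Round 1 — Hale, Norton default (initial).
  Fenton: +15+50 → 65 < 110
  Grove: +95 → 95 ≥ 60
  Ivory: +40 → 40 < 70
  Pike: +10 → 10 < 30
Round 2 — Grove defaults.
  Fenton: +30 → 95 < 110
  Ivory: +90 → 130 ≥ 70
Round 3 — Ivory defaults.
No further defaults.

no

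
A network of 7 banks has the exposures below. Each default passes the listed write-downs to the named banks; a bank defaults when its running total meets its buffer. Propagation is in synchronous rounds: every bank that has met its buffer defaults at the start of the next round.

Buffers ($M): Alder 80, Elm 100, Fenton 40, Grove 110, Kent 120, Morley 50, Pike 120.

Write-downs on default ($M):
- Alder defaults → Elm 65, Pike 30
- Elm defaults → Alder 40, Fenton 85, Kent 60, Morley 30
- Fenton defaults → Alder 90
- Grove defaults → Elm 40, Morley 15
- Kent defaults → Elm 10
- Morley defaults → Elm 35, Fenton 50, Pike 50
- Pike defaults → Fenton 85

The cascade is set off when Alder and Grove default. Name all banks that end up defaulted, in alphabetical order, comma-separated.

Alder, Elm, Fenton, Grove

Round 1 — Alder, Grove default (initial).
  Elm: +65+40 → 105 ≥ 100
  Morley: +15 → 15 < 50
  Pike: +30 → 30 < 120
Round 2 — Elm defaults.
  Fenton: +85 → 85 ≥ 40
  Kent: +60 → 60 < 120
  Morley: +30 → 45 < 50
Round 3 — Fenton defaults.
No further defaults.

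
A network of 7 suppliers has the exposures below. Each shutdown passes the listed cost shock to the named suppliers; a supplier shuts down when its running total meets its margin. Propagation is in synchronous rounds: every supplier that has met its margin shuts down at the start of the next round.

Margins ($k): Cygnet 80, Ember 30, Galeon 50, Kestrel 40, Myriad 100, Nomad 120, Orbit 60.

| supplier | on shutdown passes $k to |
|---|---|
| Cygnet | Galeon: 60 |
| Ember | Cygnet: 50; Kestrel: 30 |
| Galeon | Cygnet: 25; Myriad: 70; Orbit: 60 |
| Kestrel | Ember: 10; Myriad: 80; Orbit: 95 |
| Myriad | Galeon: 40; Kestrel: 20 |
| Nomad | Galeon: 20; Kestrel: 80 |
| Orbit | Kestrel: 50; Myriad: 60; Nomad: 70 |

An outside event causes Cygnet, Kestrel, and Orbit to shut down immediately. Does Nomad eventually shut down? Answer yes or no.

no

Round 1 — Cygnet, Kestrel, Orbit shut down (initial).
  Ember: +10 → 10 < 30
  Galeon: +60 → 60 ≥ 50
  Myriad: +80+60 → 140 ≥ 100
  Nomad: +70 → 70 < 120
Round 2 — Galeon, Myriad shut down.
No further shutdowns.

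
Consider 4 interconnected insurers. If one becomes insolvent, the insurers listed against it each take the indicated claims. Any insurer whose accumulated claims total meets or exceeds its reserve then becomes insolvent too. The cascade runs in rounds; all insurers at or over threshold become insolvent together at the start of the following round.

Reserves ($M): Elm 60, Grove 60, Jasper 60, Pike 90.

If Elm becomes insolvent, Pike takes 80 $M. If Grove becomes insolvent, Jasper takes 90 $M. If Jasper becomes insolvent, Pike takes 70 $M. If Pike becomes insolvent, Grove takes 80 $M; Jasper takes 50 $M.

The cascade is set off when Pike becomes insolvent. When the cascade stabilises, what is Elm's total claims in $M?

0

Round 1 — Pike becomes insolvent (initial).
  Grove: +80 → 80 ≥ 60
  Jasper: +50 → 50 < 60
Round 2 — Grove becomes insolvent.
  Jasper: +90 → 140 ≥ 60
Round 3 — Jasper becomes insolvent.
No further insolvencies.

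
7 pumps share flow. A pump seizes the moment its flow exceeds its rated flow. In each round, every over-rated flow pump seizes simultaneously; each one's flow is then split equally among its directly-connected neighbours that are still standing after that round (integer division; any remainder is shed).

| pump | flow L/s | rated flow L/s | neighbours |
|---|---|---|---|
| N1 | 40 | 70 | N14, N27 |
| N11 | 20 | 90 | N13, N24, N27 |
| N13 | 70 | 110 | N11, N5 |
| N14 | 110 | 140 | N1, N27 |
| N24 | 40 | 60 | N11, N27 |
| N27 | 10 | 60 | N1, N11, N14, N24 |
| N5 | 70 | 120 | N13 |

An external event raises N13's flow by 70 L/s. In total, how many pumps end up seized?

Round 1 — N13 at 140 > 110. N13 seizes.
  N13 sheds 140 L/s to N11, N5: 70 each.
    N11: 20+70 = 90 ≤ 90
    N5: 70+70 = 140 > 120
Round 2 — N5 seizes.
  N5 sheds 140 L/s: no online neighbours, lost.
No further seizures.

2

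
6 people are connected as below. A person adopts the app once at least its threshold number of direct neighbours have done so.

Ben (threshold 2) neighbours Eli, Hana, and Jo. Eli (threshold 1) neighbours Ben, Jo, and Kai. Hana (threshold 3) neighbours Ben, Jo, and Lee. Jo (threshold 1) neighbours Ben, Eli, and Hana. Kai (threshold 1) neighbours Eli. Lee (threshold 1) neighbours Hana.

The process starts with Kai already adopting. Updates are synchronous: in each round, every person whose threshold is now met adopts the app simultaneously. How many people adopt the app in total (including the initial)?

4

Round 1 — Kai adopts the app (initial).
Round 2 — checking thresholds:
  Eli: 1 of 3 neighbours ≥ 1, adopts the app.
Round 3 — checking thresholds:
  Ben: 1 of 3 neighbours < 2, holds.
  Jo: 1 of 3 neighbours ≥ 1, adopts the app.
Round 4 — checking thresholds:
  Ben: 2 of 3 neighbours ≥ 2, adopts the app.
  Hana: 1 of 3 neighbours < 3, holds.
Round 5 — no new adoptions; cascade stops.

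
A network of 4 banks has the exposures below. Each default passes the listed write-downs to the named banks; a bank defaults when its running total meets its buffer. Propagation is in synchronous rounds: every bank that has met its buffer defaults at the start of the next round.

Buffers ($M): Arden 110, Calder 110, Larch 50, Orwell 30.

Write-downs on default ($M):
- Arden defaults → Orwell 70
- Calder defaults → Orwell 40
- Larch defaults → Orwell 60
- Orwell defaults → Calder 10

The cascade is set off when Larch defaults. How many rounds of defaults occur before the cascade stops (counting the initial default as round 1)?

Round 1 — Larch defaults (initial).
  Orwell: +60 → 60 ≥ 30
Round 2 — Orwell defaults.
  Calder: +10 → 10 < 110
No further defaults.

2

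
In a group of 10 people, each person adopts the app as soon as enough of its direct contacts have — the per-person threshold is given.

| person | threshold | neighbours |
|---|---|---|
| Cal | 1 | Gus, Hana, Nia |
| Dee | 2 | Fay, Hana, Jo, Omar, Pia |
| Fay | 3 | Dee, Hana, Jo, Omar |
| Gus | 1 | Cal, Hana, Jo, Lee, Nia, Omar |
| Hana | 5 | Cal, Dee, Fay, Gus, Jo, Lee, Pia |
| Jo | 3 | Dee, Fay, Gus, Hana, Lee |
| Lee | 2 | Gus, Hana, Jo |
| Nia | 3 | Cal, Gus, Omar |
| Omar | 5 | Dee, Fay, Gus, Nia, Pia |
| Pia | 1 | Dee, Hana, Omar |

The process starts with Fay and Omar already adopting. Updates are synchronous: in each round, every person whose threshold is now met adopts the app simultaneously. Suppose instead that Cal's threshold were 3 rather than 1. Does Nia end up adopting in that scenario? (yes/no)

With Cal's threshold at 3:
Round 1 — Fay, Omar adopt the app (initial).
Round 2 — checking thresholds:
  Dee: 2 of 5 neighbours ≥ 2, adopts the app.
  Gus: 1 of 6 neighbours ≥ 1, adopts the app.
  Hana: 1 of 7 neighbours < 5, holds.
  Jo: 1 of 5 neighbours < 3, holds.
  Nia: 1 of 3 neighbours < 3, holds.
  Pia: 1 of 3 neighbours ≥ 1, adopts the app.
Round 3 — checking thresholds:
  Cal: 1 of 3 neighbours < 3, holds.
  Hana: 4 of 7 neighbours < 5, holds.
  Jo: 3 of 5 neighbours ≥ 3, adopts the app.
  Lee: 1 of 3 neighbours < 2, holds.
  Nia: 2 of 3 neighbours < 3, holds.
Round 4 — checking thresholds:
  Cal: 1 of 3 neighbours < 3, holds.
  Hana: 5 of 7 neighbours ≥ 5, adopts the app.
  Lee: 2 of 3 neighbours ≥ 2, adopts the app.
  Nia: 2 of 3 neighbours < 3, holds.
Round 5 — no new adoptions; cascade stops.

no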